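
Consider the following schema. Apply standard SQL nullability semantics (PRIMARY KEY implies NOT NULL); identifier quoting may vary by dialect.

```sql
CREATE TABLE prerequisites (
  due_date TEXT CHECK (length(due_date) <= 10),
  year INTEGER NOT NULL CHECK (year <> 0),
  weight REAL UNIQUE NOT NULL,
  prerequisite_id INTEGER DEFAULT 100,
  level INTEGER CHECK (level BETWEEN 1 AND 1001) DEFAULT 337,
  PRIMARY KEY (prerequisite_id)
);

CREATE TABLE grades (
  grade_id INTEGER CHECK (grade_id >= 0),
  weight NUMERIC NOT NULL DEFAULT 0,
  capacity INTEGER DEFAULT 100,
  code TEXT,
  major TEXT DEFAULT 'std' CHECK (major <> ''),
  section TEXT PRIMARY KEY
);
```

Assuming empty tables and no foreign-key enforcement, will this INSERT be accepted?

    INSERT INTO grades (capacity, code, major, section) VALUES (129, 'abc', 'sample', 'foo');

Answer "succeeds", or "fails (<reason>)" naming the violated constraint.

succeeds

NOT NULL columns: section is supplied; weight defaults to 0.
CHECK constraints: 'sample' satisfies (major <> '').
No constraint is violated.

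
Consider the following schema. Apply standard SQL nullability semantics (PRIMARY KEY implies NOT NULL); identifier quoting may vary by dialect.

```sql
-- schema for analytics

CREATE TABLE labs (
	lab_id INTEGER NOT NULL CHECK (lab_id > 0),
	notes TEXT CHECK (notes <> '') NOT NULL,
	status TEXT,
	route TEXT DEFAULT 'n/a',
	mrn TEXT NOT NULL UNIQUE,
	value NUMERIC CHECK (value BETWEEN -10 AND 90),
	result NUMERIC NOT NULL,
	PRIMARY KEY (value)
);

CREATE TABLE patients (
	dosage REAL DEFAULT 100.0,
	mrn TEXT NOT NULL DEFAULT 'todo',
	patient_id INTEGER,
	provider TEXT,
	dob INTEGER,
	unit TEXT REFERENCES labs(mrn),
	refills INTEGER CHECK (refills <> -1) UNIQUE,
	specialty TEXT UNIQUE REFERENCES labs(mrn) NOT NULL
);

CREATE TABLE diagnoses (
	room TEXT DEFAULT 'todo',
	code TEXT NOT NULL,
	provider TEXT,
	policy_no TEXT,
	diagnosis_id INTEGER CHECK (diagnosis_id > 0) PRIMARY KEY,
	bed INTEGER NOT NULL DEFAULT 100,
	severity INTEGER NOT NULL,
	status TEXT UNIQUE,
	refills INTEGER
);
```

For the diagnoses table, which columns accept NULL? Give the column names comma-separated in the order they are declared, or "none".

room, provider, policy_no, status, refills

- room: DEFAULT only fills an omitted column; an explicit NULL is still allowed → nullable.
- code: declared NOT NULL → not nullable.
- provider: no NOT NULL constraint applies → nullable.
- policy_no: no NOT NULL constraint applies → nullable.
- diagnosis_id: part of the PRIMARY KEY, which implies NOT NULL → not nullable.
- bed: declared NOT NULL → not nullable.
- severity: declared NOT NULL → not nullable.
- status: UNIQUE does not imply NOT NULL → nullable.
- refills: no NOT NULL constraint applies → nullable.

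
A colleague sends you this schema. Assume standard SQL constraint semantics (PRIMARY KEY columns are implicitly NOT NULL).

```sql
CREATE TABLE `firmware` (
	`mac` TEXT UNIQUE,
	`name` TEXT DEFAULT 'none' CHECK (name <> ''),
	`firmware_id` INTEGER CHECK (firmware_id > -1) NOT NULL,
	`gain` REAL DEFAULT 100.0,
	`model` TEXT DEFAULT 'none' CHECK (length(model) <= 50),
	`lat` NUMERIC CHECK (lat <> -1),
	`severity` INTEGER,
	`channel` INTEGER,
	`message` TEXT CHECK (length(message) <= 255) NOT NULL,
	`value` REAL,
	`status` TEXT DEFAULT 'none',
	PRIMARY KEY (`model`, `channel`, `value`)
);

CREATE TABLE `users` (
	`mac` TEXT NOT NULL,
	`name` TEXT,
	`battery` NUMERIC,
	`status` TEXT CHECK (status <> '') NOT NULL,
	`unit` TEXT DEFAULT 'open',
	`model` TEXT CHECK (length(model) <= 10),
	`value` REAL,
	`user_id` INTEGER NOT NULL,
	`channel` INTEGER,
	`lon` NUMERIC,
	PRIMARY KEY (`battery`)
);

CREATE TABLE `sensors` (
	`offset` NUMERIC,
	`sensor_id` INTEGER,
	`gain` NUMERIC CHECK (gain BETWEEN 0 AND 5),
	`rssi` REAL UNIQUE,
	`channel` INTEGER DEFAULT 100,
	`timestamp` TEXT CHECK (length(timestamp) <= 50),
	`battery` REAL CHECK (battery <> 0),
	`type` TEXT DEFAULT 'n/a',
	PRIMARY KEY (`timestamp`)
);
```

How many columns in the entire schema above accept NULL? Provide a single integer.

firmware: 6 nullable (mac, name, gain, lat, severity, status — PK (model, channel, value) and explicit NOT NULL columns excluded).
users: 6 nullable (name, unit, model, value, channel, lon — PK (battery) and explicit NOT NULL columns excluded).
sensors: 7 nullable (offset, sensor_id, gain, rssi, channel, battery, type — PK (timestamp) and explicit NOT NULL columns excluded).
Total: 6 + 6 + 7 = 19.

19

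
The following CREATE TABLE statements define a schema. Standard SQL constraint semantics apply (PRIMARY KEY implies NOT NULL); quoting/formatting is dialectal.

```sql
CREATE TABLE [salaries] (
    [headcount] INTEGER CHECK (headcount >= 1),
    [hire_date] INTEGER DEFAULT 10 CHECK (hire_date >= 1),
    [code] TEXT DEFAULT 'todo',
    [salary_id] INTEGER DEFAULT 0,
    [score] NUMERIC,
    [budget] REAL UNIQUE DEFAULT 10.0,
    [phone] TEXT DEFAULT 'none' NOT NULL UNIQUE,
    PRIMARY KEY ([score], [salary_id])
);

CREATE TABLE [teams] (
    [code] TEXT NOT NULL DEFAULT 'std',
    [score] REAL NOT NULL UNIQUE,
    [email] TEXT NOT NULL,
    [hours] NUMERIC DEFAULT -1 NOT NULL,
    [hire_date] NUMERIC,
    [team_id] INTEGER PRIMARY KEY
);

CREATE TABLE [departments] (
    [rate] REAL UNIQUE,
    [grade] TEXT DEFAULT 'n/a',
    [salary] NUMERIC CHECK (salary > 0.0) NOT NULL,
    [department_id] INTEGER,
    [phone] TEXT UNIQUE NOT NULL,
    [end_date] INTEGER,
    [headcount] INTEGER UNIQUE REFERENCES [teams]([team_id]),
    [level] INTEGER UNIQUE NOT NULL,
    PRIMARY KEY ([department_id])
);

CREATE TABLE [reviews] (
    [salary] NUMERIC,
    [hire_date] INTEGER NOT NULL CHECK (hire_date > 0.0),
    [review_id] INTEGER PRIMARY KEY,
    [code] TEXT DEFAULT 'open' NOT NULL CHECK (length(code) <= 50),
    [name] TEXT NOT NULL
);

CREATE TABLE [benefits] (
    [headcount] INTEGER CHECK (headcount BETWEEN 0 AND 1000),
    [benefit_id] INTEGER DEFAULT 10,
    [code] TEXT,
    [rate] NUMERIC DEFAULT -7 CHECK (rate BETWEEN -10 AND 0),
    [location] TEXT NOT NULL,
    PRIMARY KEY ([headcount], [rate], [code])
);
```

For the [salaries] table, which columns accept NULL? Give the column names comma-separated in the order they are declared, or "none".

- headcount: CHECK does not forbid NULL (a CHECK constraint passes when its expression is NULL) → nullable.
- hire_date: CHECK does not forbid NULL (a CHECK constraint passes when its expression is NULL) → nullable.
- code: DEFAULT only fills an omitted column; an explicit NULL is still allowed → nullable.
- salary_id: part of the PRIMARY KEY, which implies NOT NULL → not nullable.
- score: part of the PRIMARY KEY, which implies NOT NULL → not nullable.
- budget: UNIQUE does not imply NOT NULL → nullable.
- phone: declared NOT NULL → not nullable.

headcount, hire_date, code, budget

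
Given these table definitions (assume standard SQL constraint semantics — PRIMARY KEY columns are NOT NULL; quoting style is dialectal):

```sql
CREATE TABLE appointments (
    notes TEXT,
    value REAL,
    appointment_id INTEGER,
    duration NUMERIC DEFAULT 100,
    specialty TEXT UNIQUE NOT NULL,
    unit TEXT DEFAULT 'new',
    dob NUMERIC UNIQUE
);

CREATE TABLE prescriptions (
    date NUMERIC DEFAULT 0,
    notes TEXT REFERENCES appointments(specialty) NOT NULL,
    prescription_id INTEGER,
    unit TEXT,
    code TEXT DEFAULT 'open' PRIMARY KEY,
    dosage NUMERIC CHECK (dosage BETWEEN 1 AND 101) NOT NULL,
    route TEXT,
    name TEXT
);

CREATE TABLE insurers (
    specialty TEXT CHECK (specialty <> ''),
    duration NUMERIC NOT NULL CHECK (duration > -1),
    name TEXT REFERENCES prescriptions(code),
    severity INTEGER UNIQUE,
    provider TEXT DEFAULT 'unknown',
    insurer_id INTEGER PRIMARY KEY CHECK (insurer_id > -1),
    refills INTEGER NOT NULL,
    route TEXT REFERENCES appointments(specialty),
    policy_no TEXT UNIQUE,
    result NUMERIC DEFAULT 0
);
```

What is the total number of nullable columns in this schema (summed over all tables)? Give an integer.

18

appointments: 6 nullable (notes, value, appointment_id, duration, unit, dob — PK none and explicit NOT NULL columns excluded).
prescriptions: 5 nullable (date, prescription_id, unit, route, name — PK (code) and explicit NOT NULL columns excluded).
insurers: 7 nullable (specialty, name, severity, provider, route, policy_no, result — PK (insurer_id) and explicit NOT NULL columns excluded).
Total: 6 + 5 + 7 = 18.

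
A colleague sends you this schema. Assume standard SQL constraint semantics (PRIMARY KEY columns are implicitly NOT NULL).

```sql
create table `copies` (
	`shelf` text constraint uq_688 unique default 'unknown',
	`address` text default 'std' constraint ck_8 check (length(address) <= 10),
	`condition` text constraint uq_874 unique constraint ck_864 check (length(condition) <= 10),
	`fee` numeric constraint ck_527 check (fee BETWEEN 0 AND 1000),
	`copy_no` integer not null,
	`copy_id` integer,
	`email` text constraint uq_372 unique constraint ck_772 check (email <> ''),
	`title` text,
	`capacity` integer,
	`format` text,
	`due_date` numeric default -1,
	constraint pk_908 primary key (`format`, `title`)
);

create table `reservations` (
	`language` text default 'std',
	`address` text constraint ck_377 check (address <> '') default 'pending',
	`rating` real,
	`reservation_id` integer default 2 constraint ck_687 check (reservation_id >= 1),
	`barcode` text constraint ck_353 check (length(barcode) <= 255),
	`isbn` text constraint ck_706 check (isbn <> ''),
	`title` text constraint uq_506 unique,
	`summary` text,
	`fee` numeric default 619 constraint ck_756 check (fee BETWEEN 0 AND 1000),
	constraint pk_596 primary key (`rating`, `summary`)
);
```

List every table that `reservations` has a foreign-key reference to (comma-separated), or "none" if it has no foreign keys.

No column in reservations has a REFERENCES clause.

none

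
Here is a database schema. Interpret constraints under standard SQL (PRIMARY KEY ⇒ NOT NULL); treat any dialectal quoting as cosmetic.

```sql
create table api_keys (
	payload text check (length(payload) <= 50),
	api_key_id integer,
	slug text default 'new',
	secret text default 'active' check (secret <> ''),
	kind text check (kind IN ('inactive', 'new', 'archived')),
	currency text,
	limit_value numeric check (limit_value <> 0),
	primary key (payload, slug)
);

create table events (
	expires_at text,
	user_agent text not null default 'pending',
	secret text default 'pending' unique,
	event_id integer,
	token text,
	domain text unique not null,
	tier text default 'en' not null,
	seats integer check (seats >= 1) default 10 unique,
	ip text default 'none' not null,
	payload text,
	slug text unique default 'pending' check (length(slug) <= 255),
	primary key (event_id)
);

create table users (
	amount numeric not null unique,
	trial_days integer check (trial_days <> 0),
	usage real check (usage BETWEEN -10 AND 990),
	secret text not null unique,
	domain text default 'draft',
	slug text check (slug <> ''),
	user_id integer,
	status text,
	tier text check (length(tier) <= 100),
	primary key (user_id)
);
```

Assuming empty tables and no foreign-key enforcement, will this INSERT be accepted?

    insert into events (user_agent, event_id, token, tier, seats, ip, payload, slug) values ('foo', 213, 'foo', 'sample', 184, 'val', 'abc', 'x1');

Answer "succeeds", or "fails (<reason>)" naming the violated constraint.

fails (NOT NULL on domain)

domain is omitted from the column list and has no DEFAULT, so it would receive NULL.
But domain is declared NOT NULL.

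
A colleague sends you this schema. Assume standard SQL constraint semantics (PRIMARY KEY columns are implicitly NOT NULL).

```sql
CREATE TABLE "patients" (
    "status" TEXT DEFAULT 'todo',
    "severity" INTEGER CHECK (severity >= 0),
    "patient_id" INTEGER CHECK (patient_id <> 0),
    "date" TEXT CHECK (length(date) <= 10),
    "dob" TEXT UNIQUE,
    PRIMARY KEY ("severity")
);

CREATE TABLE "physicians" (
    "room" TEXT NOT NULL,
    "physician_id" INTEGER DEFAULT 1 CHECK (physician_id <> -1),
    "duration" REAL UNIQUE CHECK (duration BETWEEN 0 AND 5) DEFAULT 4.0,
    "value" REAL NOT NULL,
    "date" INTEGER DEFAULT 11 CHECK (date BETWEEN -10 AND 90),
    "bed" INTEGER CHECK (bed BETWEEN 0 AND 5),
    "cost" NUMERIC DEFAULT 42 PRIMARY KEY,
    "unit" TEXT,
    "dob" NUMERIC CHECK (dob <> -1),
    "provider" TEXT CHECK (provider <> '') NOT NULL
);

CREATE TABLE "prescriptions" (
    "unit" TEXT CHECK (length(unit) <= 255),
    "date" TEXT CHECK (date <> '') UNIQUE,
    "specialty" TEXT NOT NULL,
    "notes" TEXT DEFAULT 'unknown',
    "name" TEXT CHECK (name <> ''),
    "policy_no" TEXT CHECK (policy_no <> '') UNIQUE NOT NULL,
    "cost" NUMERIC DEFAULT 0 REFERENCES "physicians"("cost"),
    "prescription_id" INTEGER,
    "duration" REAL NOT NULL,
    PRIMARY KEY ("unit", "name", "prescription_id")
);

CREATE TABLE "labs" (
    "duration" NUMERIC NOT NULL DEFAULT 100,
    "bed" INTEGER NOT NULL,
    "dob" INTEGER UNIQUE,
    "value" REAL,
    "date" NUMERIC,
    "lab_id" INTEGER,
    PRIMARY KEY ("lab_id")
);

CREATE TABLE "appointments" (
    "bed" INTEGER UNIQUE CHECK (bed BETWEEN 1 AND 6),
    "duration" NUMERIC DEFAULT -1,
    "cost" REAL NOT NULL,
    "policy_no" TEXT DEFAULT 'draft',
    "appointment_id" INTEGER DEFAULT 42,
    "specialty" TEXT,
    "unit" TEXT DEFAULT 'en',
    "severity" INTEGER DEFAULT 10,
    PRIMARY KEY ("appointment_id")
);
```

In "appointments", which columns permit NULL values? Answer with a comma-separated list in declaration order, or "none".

bed, duration, policy_no, specialty, unit, severity

- bed: CHECK does not forbid NULL (a CHECK constraint passes when its expression is NULL) → nullable.
- duration: DEFAULT only fills an omitted column; an explicit NULL is still allowed → nullable.
- cost: declared NOT NULL → not nullable.
- policy_no: DEFAULT only fills an omitted column; an explicit NULL is still allowed → nullable.
- appointment_id: part of the PRIMARY KEY, which implies NOT NULL → not nullable.
- specialty: no NOT NULL constraint applies → nullable.
- unit: DEFAULT only fills an omitted column; an explicit NULL is still allowed → nullable.
- severity: DEFAULT only fills an omitted column; an explicit NULL is still allowed → nullable.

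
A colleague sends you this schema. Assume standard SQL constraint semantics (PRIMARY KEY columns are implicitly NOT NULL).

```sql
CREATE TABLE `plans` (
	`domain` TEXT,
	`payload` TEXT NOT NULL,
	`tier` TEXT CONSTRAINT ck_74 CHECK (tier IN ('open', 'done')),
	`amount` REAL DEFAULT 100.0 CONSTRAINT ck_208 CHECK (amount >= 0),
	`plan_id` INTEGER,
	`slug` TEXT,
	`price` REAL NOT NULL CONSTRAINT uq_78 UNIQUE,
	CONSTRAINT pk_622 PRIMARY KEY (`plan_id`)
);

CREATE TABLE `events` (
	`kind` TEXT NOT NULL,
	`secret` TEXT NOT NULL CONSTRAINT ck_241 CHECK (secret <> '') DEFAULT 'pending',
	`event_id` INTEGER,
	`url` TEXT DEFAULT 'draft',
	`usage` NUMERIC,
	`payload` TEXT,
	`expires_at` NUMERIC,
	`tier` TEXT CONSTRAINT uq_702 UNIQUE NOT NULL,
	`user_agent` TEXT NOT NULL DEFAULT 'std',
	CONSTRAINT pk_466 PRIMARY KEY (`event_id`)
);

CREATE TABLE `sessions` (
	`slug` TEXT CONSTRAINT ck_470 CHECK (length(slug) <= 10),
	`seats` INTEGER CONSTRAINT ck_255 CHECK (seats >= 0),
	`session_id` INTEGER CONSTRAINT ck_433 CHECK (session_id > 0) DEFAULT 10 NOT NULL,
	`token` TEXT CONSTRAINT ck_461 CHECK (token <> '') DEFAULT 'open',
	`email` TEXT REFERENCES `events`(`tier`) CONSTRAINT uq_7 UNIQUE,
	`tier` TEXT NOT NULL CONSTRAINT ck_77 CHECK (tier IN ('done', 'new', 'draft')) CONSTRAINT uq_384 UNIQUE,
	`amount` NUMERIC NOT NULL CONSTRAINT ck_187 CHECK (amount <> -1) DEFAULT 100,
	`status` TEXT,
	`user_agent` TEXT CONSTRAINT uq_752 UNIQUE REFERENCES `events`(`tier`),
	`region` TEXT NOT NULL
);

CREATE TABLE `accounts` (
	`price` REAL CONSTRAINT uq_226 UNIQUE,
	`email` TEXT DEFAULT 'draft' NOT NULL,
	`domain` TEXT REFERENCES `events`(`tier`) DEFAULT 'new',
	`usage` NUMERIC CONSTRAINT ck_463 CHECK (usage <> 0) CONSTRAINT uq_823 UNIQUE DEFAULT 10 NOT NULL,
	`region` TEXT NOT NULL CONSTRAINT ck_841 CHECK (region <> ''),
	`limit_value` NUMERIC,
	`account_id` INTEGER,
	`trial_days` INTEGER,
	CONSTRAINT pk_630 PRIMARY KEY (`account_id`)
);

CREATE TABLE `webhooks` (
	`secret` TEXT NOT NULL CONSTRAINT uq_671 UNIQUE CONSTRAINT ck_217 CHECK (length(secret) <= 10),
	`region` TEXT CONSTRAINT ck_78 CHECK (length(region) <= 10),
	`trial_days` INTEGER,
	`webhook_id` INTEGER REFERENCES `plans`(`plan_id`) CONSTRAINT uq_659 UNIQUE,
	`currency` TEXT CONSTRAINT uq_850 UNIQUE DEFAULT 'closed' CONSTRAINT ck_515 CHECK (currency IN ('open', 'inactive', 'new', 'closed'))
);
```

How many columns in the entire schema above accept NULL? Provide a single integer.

plans: 4 nullable (domain, tier, amount, slug — PK (plan_id) and explicit NOT NULL columns excluded).
events: 4 nullable (url, usage, payload, expires_at — PK (event_id) and explicit NOT NULL columns excluded).
sessions: 6 nullable (slug, seats, token, email, status, user_agent — PK none and explicit NOT NULL columns excluded).
accounts: 4 nullable (price, domain, limit_value, trial_days — PK (account_id) and explicit NOT NULL columns excluded).
webhooks: 4 nullable (region, trial_days, webhook_id, currency — PK none and explicit NOT NULL columns excluded).
Total: 4 + 4 + 6 + 4 + 4 = 22.

22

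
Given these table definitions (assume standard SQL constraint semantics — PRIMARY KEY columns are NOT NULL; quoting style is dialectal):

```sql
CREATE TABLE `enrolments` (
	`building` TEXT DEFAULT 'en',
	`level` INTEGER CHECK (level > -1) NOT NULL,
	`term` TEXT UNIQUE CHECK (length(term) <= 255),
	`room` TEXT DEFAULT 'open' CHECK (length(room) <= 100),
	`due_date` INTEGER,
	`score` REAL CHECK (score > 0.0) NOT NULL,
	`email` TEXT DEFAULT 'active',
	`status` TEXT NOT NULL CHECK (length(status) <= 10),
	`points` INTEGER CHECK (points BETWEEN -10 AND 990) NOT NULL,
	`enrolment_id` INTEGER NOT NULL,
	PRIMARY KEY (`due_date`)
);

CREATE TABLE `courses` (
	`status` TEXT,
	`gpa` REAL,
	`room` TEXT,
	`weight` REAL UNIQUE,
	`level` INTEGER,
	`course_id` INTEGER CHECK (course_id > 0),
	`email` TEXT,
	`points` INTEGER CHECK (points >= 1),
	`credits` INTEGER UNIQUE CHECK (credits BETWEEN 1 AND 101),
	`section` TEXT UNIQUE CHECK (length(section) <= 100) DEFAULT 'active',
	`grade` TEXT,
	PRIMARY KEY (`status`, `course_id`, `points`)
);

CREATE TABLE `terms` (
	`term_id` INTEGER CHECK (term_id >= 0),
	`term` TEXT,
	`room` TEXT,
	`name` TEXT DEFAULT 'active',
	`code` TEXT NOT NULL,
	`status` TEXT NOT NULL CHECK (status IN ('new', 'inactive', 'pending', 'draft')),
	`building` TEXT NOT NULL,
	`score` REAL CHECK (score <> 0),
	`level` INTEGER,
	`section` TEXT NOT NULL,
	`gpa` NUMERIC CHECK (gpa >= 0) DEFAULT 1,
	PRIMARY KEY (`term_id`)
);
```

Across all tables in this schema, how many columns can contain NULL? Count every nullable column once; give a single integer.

enrolments: 4 nullable (building, term, room, email — PK (due_date) and explicit NOT NULL columns excluded).
courses: 8 nullable (gpa, room, weight, level, email, credits, section, grade — PK (status, course_id, points) and explicit NOT NULL columns excluded).
terms: 6 nullable (term, room, name, score, level, gpa — PK (term_id) and explicit NOT NULL columns excluded).
Total: 4 + 8 + 6 = 18.

18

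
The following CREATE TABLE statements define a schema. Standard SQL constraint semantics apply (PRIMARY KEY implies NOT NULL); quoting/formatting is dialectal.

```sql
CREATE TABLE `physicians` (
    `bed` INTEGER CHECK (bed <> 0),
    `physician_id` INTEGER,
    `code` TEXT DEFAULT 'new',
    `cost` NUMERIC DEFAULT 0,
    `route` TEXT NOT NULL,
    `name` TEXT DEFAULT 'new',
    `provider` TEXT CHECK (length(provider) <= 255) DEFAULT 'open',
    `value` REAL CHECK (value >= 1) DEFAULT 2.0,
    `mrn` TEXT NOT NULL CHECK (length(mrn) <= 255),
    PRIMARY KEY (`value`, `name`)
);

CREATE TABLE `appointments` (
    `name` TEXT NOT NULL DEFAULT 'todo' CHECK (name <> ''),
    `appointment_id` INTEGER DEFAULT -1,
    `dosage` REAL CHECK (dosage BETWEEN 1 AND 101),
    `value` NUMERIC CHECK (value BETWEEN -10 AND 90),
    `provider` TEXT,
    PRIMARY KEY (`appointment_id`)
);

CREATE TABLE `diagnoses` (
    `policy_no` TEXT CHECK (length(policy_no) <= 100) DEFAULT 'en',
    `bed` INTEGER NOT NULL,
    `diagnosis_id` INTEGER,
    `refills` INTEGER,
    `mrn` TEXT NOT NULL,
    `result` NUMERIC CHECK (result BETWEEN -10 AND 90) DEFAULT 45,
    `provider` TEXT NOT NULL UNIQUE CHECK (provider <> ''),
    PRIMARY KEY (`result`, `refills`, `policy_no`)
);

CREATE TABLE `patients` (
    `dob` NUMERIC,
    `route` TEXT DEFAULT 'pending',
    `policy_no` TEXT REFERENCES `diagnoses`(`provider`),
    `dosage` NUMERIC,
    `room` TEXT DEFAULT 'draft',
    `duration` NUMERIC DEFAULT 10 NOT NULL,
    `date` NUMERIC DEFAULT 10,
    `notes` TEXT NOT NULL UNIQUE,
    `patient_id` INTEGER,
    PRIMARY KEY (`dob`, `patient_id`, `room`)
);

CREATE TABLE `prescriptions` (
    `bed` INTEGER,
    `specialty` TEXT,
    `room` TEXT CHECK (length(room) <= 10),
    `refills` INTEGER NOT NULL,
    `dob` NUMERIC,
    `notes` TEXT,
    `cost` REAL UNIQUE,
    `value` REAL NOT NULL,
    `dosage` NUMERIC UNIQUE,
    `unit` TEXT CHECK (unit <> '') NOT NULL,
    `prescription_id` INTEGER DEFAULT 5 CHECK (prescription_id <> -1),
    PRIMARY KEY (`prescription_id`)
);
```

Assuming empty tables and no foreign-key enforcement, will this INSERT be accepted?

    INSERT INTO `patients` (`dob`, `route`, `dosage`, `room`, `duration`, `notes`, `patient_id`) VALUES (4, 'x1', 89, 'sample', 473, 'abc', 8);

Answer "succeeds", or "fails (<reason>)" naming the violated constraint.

succeeds

NOT NULL columns: dob is supplied; duration is supplied; notes is supplied; patient_id is supplied; room is supplied.
No constraint is violated.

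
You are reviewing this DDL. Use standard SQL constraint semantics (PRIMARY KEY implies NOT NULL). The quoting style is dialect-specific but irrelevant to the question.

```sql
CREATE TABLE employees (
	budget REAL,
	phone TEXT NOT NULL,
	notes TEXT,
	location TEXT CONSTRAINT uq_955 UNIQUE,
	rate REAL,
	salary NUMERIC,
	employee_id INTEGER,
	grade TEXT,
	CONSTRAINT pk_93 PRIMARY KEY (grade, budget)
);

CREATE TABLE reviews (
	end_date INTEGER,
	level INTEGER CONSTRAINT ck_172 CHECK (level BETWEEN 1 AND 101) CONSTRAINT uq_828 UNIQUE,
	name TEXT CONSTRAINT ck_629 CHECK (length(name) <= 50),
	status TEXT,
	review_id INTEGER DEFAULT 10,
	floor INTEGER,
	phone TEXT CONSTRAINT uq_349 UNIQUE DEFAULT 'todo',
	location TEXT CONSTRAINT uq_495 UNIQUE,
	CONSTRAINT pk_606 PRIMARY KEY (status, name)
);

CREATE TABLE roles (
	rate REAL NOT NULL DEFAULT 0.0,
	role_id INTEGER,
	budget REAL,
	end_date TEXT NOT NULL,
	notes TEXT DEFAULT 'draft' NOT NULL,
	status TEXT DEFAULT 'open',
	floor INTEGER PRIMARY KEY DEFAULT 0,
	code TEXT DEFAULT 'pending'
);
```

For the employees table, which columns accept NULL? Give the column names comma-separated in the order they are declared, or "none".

- budget: part of the PRIMARY KEY, which implies NOT NULL → not nullable.
- phone: declared NOT NULL → not nullable.
- notes: no NOT NULL constraint applies → nullable.
- location: UNIQUE does not imply NOT NULL → nullable.
- rate: no NOT NULL constraint applies → nullable.
- salary: no NOT NULL constraint applies → nullable.
- employee_id: no NOT NULL constraint applies → nullable.
- grade: part of the PRIMARY KEY, which implies NOT NULL → not nullable.

notes, location, rate, salary, employee_id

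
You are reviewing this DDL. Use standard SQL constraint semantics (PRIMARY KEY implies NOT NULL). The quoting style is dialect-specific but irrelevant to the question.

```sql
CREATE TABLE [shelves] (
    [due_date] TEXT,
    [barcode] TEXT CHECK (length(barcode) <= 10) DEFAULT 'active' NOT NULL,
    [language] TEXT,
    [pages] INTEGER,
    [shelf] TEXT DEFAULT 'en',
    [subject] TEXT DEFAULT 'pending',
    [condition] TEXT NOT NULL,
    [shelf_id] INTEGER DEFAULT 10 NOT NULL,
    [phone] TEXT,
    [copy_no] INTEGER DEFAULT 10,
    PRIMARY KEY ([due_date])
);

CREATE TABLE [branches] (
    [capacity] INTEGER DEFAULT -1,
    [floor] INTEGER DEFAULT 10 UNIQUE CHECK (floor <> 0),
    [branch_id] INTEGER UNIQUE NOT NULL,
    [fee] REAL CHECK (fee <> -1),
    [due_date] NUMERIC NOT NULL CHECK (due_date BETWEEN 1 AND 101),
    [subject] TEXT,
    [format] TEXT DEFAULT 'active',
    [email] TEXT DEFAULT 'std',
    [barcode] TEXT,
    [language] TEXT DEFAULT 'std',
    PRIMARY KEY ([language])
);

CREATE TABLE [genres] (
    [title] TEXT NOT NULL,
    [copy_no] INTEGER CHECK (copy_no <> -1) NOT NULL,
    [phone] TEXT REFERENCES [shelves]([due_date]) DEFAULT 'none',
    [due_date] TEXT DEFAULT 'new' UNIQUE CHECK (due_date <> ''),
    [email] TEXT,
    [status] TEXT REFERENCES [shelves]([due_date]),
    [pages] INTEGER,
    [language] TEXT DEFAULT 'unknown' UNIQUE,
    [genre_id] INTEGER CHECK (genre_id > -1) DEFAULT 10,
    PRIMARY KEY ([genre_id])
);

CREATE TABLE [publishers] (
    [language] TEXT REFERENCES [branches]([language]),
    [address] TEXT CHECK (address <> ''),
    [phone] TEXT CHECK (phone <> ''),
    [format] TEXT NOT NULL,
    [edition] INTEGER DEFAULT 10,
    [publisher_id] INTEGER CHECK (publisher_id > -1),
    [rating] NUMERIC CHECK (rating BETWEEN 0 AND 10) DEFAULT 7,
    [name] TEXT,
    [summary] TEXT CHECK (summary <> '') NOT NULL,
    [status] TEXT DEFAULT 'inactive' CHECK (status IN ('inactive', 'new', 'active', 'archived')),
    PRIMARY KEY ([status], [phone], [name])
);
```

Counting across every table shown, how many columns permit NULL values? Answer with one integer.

shelves: 6 nullable (language, pages, shelf, subject, phone, copy_no — PK (due_date) and explicit NOT NULL columns excluded).
branches: 7 nullable (capacity, floor, fee, subject, format, email, barcode — PK (language) and explicit NOT NULL columns excluded).
genres: 6 nullable (phone, due_date, email, status, pages, language — PK (genre_id) and explicit NOT NULL columns excluded).
publishers: 5 nullable (language, address, edition, publisher_id, rating — PK (status, phone, name) and explicit NOT NULL columns excluded).
Total: 6 + 7 + 6 + 5 = 24.

24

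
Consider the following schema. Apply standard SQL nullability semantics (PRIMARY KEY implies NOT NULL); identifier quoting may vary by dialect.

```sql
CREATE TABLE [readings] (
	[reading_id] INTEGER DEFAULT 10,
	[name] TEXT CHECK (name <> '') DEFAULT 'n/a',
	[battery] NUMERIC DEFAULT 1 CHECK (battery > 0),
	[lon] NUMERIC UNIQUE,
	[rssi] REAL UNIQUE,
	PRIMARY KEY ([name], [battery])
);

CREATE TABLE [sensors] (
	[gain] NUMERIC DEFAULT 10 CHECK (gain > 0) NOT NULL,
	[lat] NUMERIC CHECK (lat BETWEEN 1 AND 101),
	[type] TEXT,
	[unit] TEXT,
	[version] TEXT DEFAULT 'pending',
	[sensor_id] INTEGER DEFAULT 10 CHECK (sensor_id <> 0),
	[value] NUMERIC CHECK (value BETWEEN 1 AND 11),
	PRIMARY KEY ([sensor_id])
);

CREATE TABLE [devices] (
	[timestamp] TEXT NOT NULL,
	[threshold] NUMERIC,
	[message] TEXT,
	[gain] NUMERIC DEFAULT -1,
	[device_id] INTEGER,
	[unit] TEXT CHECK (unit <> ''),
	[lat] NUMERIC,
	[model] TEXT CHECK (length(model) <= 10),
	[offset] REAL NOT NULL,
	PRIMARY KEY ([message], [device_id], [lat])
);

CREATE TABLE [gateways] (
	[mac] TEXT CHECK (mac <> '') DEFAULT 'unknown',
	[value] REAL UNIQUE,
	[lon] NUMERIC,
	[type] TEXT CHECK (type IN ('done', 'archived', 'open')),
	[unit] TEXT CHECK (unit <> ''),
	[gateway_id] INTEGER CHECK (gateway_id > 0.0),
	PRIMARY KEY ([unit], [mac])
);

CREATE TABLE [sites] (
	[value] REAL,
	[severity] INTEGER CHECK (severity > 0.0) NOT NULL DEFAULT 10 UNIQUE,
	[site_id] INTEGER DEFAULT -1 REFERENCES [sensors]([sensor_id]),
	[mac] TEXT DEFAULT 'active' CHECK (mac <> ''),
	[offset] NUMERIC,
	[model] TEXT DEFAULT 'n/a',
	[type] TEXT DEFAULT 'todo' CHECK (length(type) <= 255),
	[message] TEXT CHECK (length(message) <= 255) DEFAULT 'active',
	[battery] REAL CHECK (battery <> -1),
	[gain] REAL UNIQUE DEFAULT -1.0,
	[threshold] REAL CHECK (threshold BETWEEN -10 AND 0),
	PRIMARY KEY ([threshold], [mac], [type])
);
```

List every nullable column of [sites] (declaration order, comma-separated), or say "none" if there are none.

value, site_id, offset, model, message, battery, gain

- value: no NOT NULL constraint applies → nullable.
- severity: declared NOT NULL → not nullable.
- site_id: a foreign key column may be NULL unless separately constrained → nullable.
- mac: part of the PRIMARY KEY, which implies NOT NULL → not nullable.
- offset: no NOT NULL constraint applies → nullable.
- model: DEFAULT only fills an omitted column; an explicit NULL is still allowed → nullable.
- type: part of the PRIMARY KEY, which implies NOT NULL → not nullable.
- message: CHECK does not forbid NULL (a CHECK constraint passes when its expression is NULL) → nullable.
- battery: CHECK does not forbid NULL (a CHECK constraint passes when its expression is NULL) → nullable.
- gain: UNIQUE does not imply NOT NULL → nullable.
- threshold: part of the PRIMARY KEY, which implies NOT NULL → not nullable.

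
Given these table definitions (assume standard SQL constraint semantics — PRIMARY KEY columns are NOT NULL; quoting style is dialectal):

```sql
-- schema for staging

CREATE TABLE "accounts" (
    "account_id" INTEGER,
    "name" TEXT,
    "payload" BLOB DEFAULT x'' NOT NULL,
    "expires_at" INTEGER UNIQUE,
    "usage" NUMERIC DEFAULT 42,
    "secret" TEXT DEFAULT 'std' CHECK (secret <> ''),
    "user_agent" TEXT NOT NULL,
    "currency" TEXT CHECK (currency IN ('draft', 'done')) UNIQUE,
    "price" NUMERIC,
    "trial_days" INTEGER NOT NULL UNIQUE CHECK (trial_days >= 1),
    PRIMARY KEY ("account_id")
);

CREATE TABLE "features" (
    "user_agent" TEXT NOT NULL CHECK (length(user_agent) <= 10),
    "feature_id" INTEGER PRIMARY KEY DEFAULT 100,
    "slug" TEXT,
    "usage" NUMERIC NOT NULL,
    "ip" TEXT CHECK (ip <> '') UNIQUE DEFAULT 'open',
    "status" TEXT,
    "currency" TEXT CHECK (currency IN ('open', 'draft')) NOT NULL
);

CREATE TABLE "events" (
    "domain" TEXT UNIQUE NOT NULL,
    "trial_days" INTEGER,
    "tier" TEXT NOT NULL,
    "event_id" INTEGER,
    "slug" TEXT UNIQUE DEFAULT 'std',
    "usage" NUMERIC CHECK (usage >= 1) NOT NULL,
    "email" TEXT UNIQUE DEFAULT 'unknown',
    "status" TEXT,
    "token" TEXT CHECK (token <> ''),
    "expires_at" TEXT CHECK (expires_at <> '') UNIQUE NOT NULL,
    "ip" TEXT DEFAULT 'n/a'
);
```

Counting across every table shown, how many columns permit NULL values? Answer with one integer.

accounts: 6 nullable (name, expires_at, usage, secret, currency, price — PK (account_id) and explicit NOT NULL columns excluded).
features: 3 nullable (slug, ip, status — PK (feature_id) and explicit NOT NULL columns excluded).
events: 7 nullable (trial_days, event_id, slug, email, status, token, ip — PK none and explicit NOT NULL columns excluded).
Total: 6 + 3 + 7 = 16.

16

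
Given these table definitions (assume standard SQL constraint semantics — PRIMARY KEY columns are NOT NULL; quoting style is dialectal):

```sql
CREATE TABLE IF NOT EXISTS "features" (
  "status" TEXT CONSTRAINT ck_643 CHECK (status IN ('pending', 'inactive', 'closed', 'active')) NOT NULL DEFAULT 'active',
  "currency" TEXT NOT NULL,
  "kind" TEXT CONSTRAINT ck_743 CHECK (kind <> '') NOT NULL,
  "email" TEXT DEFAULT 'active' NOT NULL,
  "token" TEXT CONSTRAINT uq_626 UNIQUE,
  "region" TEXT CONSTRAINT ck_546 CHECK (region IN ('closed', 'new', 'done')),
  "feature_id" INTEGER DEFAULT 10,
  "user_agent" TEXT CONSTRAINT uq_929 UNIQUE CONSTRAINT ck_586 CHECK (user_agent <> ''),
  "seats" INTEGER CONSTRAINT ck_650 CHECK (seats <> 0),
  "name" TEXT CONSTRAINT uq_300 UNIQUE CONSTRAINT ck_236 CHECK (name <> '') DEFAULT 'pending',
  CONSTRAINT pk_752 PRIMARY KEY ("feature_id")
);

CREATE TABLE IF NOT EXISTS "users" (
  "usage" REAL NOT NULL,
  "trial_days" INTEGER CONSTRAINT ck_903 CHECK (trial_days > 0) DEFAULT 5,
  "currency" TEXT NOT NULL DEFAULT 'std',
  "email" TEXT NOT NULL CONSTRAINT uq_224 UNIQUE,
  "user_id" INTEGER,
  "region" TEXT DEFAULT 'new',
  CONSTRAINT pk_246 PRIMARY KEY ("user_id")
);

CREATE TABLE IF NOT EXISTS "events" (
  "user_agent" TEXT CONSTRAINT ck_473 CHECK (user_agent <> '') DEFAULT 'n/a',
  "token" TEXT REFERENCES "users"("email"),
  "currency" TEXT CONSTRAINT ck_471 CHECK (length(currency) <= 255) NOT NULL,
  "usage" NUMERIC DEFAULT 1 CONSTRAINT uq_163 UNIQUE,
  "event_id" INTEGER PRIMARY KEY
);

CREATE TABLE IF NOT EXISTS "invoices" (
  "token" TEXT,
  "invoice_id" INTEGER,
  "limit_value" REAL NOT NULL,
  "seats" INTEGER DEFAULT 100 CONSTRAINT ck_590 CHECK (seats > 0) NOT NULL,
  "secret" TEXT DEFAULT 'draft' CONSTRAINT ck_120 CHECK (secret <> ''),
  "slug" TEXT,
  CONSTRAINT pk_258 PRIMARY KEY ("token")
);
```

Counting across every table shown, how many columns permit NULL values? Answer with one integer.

features: 5 nullable (token, region, user_agent, seats, name — PK (feature_id) and explicit NOT NULL columns excluded).
users: 2 nullable (trial_days, region — PK (user_id) and explicit NOT NULL columns excluded).
events: 3 nullable (user_agent, token, usage — PK (event_id) and explicit NOT NULL columns excluded).
invoices: 3 nullable (invoice_id, secret, slug — PK (token) and explicit NOT NULL columns excluded).
Total: 5 + 2 + 3 + 3 = 13.

13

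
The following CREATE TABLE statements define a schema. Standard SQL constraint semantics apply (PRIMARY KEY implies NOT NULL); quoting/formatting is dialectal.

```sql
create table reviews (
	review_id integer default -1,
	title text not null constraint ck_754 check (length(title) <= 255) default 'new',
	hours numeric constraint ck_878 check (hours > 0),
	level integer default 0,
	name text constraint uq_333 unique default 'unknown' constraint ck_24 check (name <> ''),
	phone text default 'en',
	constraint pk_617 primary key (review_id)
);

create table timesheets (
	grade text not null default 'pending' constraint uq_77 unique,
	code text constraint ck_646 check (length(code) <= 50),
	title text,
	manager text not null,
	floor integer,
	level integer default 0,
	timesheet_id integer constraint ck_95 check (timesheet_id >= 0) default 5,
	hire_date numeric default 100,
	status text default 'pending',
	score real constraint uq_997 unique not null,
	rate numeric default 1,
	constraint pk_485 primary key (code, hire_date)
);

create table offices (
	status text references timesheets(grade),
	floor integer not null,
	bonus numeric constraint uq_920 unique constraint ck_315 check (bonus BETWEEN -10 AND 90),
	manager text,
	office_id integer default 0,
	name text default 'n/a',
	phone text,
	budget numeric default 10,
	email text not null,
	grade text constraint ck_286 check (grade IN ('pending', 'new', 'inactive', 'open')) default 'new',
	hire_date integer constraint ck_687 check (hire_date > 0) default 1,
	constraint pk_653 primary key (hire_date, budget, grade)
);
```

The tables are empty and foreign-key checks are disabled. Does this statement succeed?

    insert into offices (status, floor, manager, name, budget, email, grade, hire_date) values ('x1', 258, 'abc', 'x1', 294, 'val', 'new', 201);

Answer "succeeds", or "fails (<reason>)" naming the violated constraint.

succeeds

NOT NULL columns: budget is supplied; email is supplied; floor is supplied; grade is supplied; hire_date is supplied.
CHECK constraints: 'new' satisfies (grade IN ('pending', 'new', 'inactive', 'open')); 201 satisfies (hire_date > 0).
No constraint is violated.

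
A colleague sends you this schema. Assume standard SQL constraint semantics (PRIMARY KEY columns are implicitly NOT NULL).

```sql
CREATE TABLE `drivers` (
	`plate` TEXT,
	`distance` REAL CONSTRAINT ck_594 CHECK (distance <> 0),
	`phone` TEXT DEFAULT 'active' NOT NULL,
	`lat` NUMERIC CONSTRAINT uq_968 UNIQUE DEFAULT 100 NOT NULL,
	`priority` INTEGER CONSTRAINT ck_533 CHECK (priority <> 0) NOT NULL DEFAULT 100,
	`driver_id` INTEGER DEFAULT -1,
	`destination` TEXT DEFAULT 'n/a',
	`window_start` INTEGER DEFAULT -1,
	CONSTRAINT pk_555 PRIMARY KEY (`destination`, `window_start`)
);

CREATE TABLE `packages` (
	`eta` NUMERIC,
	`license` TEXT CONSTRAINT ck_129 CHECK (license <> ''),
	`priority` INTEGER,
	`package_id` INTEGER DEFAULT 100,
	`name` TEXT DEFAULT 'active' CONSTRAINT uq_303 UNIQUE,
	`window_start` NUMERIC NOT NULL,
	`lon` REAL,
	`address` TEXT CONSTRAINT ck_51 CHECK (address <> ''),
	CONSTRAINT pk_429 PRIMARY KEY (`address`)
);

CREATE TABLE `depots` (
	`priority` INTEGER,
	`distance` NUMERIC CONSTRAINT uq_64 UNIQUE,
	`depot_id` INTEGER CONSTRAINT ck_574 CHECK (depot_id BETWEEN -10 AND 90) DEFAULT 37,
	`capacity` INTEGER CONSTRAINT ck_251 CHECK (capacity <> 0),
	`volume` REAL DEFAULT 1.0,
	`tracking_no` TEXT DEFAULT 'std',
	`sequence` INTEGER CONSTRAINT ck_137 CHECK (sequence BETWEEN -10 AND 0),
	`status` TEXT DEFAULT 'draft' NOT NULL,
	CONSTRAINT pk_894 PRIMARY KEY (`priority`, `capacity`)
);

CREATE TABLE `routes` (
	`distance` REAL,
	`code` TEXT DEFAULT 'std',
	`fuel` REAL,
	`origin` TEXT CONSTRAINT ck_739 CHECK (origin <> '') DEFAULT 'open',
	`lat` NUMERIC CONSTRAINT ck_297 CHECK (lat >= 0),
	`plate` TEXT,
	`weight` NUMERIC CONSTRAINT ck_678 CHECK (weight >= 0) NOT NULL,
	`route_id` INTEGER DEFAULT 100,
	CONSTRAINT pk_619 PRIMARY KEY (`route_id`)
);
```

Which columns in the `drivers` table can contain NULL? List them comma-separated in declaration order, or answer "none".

plate, distance, driver_id

- plate: no NOT NULL constraint applies → nullable.
- distance: CHECK does not forbid NULL (a CHECK constraint passes when its expression is NULL) → nullable.
- phone: declared NOT NULL → not nullable.
- lat: declared NOT NULL → not nullable.
- priority: declared NOT NULL → not nullable.
- driver_id: DEFAULT only fills an omitted column; an explicit NULL is still allowed → nullable.
- destination: part of the PRIMARY KEY, which implies NOT NULL → not nullable.
- window_start: part of the PRIMARY KEY, which implies NOT NULL → not nullable.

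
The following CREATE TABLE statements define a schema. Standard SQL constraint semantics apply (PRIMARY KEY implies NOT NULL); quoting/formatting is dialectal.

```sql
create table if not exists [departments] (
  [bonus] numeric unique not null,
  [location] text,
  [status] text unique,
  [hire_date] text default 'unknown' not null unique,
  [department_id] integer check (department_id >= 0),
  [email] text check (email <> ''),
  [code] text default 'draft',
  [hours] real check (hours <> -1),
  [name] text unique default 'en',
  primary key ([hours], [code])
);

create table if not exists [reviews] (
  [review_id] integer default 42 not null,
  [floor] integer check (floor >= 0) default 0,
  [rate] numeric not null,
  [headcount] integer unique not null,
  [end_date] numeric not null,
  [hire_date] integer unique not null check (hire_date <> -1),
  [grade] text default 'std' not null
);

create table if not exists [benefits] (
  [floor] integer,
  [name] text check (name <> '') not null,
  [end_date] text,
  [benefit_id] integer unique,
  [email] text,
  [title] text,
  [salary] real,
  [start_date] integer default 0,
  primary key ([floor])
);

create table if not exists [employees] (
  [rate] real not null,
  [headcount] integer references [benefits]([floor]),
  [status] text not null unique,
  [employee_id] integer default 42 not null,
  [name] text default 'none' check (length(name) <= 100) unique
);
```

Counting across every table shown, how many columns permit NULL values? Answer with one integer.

14

departments: 5 nullable (location, status, department_id, email, name — PK (hours, code) and explicit NOT NULL columns excluded).
reviews: 1 nullable (floor — PK none and explicit NOT NULL columns excluded).
benefits: 6 nullable (end_date, benefit_id, email, title, salary, start_date — PK (floor) and explicit NOT NULL columns excluded).
employees: 2 nullable (headcount, name — PK none and explicit NOT NULL columns excluded).
Total: 5 + 1 + 6 + 2 = 14.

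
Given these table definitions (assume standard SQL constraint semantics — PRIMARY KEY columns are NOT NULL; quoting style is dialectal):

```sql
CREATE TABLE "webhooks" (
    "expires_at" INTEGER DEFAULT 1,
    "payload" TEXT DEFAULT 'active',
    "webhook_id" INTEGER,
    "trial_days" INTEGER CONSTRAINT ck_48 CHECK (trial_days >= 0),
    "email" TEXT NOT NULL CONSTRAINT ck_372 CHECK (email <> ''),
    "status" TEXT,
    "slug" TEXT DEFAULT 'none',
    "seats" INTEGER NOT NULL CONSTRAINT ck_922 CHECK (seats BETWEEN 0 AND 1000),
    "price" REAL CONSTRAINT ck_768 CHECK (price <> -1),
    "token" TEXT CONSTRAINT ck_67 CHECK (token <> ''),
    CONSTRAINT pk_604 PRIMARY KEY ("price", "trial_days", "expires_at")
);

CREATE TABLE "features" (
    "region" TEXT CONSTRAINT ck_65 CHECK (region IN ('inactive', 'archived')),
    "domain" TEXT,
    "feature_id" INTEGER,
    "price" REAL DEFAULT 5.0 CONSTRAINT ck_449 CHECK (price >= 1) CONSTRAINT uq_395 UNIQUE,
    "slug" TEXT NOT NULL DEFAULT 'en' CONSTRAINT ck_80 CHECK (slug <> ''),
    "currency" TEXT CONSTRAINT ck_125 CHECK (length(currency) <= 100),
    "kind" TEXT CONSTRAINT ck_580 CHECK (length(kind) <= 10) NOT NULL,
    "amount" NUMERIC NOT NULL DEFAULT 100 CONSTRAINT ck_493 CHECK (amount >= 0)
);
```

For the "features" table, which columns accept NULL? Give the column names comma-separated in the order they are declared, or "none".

region, domain, feature_id, price, currency

- region: CHECK does not forbid NULL (a CHECK constraint passes when its expression is NULL) → nullable.
- domain: no NOT NULL constraint applies → nullable.
- feature_id: no NOT NULL constraint applies → nullable.
- price: CHECK does not forbid NULL (a CHECK constraint passes when its expression is NULL) → nullable.
- slug: declared NOT NULL → not nullable.
- currency: CHECK does not forbid NULL (a CHECK constraint passes when its expression is NULL) → nullable.
- kind: declared NOT NULL → not nullable.
- amount: declared NOT NULL → not nullable.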